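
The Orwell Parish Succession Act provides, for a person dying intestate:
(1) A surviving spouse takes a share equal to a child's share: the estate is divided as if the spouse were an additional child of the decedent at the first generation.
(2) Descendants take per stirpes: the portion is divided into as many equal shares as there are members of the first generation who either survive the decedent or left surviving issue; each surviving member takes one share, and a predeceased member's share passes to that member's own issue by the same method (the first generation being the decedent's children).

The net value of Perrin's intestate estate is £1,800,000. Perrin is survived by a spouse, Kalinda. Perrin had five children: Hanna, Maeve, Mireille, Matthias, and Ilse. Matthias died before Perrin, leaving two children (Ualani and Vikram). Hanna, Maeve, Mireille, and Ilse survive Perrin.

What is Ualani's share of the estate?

The spouse counts as an additional share at the children's level, so there are 6 primary shares of £300,000. Kalinda takes one such share (£300,000).
The children's combined portion (£1,500,000) is divided into 5 shares of £300,000: Hanna, Maeve, Mireille, and Ilse each take £300,000; Matthias's £300,000 share passes to Matthias's issue.
Matthias's share (£300,000) is divided into 2 shares of £150,000: Ualani and Vikram each take £150,000.

Ualani receives £150,000.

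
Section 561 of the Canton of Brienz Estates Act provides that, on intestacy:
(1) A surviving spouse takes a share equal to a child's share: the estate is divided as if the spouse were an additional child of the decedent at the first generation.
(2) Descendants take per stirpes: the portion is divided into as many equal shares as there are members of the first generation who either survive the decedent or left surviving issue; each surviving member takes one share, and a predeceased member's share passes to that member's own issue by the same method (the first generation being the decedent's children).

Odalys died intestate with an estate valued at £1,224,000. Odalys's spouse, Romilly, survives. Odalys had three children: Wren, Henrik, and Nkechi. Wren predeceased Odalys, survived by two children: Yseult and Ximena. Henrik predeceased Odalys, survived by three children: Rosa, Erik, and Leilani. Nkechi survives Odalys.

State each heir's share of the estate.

The spouse counts as an additional share at the children's level, so there are 4 primary shares of £306,000. Romilly takes one such share (£306,000).
The children's combined portion (£918,000) is divided into 3 shares of £306,000: Nkechi takes £306,000; Wren's £306,000 share passes to Wren's issue; Henrik's £306,000 share passes to Henrik's issue.
Wren's share (£306,000) is divided into 2 shares of £153,000: Yseult and Ximena each take £153,000.
Henrik's share (£306,000) is divided into 3 shares of £102,000: Rosa, Erik, and Leilani each take £102,000.

Romilly: £306,000; Yseult: £153,000; Ximena: £153,000; Rosa: £102,000; Erik: £102,000; Leilani: £102,000; Nkechi: £306,000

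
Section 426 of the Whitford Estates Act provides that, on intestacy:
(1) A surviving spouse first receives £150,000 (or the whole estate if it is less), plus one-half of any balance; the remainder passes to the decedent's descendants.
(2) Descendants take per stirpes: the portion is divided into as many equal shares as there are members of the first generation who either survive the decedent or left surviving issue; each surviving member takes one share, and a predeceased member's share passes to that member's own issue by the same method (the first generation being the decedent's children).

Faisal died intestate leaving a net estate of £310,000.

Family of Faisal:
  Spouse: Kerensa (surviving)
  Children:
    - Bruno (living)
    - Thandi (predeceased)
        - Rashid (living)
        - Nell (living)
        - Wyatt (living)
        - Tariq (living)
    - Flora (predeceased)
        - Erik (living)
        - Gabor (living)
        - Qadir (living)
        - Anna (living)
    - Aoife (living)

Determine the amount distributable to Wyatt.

Wyatt receives £5,000.

Kerensa first takes £150,000, leaving a balance of £160,000. Kerensa then takes one-half of the balance (£80,000), for a total of £230,000. The remaining £80,000 passes to the descendants.
The descendants' portion (£80,000) is divided into 4 shares of £20,000: Bruno and Aoife each take £20,000; Thandi's £20,000 share passes to Thandi's issue; Flora's £20,000 share passes to Flora's issue.
Thandi's share (£20,000) is divided into 4 shares of £5,000: Rashid, Nell, Wyatt, and Tariq each take £5,000.
Flora's share (£20,000) is divided into 4 shares of £5,000: Erik, Gabor, Qadir, and Anna each take £5,000.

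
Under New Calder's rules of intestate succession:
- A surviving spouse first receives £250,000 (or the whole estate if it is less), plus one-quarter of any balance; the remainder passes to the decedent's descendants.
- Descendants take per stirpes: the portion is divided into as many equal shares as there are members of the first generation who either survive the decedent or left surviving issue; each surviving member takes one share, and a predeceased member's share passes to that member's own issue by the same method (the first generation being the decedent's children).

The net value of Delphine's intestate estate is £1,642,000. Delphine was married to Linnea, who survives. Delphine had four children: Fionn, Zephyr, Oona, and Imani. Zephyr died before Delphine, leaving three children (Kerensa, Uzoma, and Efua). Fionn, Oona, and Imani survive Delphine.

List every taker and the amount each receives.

Linnea first takes £250,000, leaving a balance of £1,392,000. Linnea then takes one-quarter of the balance (£348,000), for a total of £598,000. The remaining £1,044,000 passes to the descendants.
The descendants' portion (£1,044,000) is divided into 4 shares of £261,000: Fionn, Oona, and Imani each take £261,000; Zephyr's £261,000 share passes to Zephyr's issue.
Zephyr's share (£261,000) is divided into 3 shares of £87,000: Kerensa, Uzoma, and Efua each take £87,000.

Linnea: £598,000; Fionn: £261,000; Kerensa: £87,000; Uzoma: £87,000; Efua: £87,000; Oona: £261,000; Imani: £261,000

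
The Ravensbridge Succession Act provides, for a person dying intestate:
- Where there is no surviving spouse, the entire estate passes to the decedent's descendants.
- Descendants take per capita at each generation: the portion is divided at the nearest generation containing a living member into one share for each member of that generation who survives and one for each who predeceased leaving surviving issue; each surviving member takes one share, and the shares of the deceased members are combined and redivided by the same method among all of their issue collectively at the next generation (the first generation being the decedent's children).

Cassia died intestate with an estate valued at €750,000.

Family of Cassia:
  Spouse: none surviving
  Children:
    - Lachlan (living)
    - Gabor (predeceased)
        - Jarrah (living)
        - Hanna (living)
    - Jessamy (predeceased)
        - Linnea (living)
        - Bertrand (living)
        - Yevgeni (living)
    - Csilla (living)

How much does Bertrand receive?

The entire €750,000 passes to the descendants.
That amount (€750,000) is divided at the children's generation into 4 shares of €187,500. Lachlan and Csilla each take €187,500. The 2 shares of the deceased (Gabor and Jessamy) are combined into a pool of €375,000.
That pool (€375,000) is divided at the grandchildren's generation equally among Jarrah, Hanna, Linnea, Bertrand, and Yevgeni: €75,000 each.

Bertrand receives €75,000.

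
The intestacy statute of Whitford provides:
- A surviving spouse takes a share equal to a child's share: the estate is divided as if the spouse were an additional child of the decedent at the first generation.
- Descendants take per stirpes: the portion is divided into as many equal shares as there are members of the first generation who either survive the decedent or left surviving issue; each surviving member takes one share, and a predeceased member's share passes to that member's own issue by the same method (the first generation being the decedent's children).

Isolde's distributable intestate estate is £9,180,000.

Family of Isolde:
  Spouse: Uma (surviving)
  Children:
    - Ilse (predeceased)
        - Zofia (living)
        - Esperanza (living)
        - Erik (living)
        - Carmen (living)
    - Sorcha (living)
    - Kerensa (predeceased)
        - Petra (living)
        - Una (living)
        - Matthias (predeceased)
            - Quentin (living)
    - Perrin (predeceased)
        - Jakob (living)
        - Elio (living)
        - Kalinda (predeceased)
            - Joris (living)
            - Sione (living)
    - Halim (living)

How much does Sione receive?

Sione receives £255,000.

The spouse counts as an additional share at the children's level, so there are 6 primary shares of £1,530,000. Uma takes one such share (£1,530,000).
The children's combined portion (£7,650,000) is divided into 5 shares of £1,530,000: Sorcha and Halim each take £1,530,000; Ilse's £1,530,000 share passes to Ilse's issue; Kerensa's £1,530,000 share passes to Kerensa's issue; Perrin's £1,530,000 share passes to Perrin's issue.
Ilse's share (£1,530,000) is divided into 4 shares of £382,500: Zofia, Esperanza, Erik, and Carmen each take £382,500.
Kerensa's share (£1,530,000) is divided into 3 shares of £510,000: Petra and Una each take £510,000; Matthias's £510,000 share passes to Matthias's issue.
Matthias's share (£510,000) passes entirely to Quentin.
Perrin's share (£1,530,000) is divided into 3 shares of £510,000: Jakob and Elio each take £510,000; Kalinda's £510,000 share passes to Kalinda's issue.
Kalinda's share (£510,000) is divided into 2 shares of £255,000: Joris and Sione each take £255,000.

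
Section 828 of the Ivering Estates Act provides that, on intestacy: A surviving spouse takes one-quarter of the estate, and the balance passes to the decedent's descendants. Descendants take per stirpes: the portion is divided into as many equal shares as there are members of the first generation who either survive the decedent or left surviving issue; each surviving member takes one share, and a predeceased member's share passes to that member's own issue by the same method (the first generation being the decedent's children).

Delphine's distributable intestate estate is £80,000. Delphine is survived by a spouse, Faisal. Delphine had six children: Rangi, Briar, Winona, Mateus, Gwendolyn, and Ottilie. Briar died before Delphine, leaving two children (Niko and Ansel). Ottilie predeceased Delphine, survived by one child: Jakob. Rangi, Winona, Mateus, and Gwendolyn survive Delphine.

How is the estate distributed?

Faisal takes one-quarter of £80,000 = £20,000. The remaining £60,000 passes to the descendants.
The descendants' portion (£60,000) is divided into 6 shares of £10,000: Rangi, Winona, Mateus, and Gwendolyn each take £10,000; Briar's £10,000 share passes to Briar's issue; Ottilie's £10,000 share passes to Ottilie's issue.
Briar's share (£10,000) is divided into 2 shares of £5,000: Niko and Ansel each take £5,000.
Ottilie's share (£10,000) passes entirely to Jakob.

Faisal: £20,000; Rangi: £10,000; Niko: £5,000; Ansel: £5,000; Winona: £10,000; Mateus: £10,000; Gwendolyn: £10,000; Jakob: £10,000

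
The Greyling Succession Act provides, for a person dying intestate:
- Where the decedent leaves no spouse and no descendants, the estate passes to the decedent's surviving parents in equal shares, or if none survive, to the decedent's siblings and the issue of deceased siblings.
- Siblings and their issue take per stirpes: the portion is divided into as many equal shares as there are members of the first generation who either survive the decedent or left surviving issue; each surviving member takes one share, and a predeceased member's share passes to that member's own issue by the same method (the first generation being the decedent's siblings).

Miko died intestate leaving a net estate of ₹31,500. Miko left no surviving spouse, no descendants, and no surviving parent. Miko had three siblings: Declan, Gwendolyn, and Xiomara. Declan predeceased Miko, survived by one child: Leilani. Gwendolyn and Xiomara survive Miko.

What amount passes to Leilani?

Leilani receives ₹10,500.

The entire ₹31,500 passes to the siblings and their issue.
That amount (₹31,500) is divided into 3 shares of ₹10,500: Gwendolyn and Xiomara each take ₹10,500; Declan's ₹10,500 share passes to Declan's issue.
Declan's share (₹10,500) passes entirely to Leilani.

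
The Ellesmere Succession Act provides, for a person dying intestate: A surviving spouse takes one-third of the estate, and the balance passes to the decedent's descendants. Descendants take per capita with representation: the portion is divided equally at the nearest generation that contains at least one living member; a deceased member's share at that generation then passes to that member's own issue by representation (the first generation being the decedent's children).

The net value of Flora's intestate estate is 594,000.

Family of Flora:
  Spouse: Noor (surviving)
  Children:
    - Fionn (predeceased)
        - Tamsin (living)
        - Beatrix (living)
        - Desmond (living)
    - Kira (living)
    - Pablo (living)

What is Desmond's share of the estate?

Desmond receives 44,000.

Noor takes one-third of 594,000 = 198,000. The remaining 396,000 passes to the descendants.
The descendants' portion (396,000) is divided into 3 shares of 132,000: Kira and Pablo each take 132,000; Fionn's 132,000 share passes to Fionn's issue.
Fionn's share (132,000) is divided into 3 shares of 44,000: Tamsin, Beatrix, and Desmond each take 44,000.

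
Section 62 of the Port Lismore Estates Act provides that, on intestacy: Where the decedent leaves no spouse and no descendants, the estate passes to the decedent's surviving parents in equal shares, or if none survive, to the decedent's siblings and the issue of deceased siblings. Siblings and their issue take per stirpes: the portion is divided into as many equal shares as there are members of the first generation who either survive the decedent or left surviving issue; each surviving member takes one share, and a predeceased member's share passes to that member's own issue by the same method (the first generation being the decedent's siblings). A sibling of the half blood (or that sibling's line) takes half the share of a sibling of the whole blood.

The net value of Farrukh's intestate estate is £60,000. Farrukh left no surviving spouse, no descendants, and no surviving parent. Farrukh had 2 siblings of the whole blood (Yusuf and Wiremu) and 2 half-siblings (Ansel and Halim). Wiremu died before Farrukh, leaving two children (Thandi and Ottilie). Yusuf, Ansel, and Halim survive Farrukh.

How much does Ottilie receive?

The entire £60,000 passes to the siblings and their issue.
Counting each half-blood sibling's line as half a unit, there are 3 units in £60,000, so one unit is £20,000. Whole-blood lines (Yusuf and Wiremu) take £20,000 each; half-blood lines (Ansel and Halim) take £10,000 each.
Wiremu's share (£20,000) is divided into 2 shares of £10,000: Thandi and Ottilie each take £10,000.

Ottilie receives £10,000.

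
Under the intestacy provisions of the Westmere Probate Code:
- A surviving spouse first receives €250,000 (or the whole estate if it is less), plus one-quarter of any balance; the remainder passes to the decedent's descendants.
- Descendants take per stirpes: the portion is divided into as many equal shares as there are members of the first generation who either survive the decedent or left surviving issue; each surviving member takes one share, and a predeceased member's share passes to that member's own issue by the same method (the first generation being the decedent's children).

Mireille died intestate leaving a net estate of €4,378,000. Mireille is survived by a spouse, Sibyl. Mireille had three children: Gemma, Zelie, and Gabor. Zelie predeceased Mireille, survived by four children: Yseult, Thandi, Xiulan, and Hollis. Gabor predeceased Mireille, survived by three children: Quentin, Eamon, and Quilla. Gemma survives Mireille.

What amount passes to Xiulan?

Xiulan receives €258,000.

Sibyl first takes €250,000, leaving a balance of €4,128,000. Sibyl then takes one-quarter of the balance (€1,032,000), for a total of €1,282,000. The remaining €3,096,000 passes to the descendants.
The descendants' portion (€3,096,000) is divided into 3 shares of €1,032,000: Gemma takes €1,032,000; Zelie's €1,032,000 share passes to Zelie's issue; Gabor's €1,032,000 share passes to Gabor's issue.
Zelie's share (€1,032,000) is divided into 4 shares of €258,000: Yseult, Thandi, Xiulan, and Hollis each take €258,000.
Gabor's share (€1,032,000) is divided into 3 shares of €344,000: Quentin, Eamon, and Quilla each take €344,000.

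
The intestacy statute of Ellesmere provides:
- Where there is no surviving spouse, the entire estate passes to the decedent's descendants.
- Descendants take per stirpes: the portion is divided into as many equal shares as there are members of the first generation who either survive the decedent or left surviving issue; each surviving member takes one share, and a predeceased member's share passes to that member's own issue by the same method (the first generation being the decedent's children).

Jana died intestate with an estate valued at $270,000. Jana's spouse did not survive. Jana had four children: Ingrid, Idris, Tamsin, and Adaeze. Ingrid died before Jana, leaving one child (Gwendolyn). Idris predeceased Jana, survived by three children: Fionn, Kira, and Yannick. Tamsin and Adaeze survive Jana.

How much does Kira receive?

Kira receives $22,500.

The entire $270,000 passes to the descendants.
That amount ($270,000) is divided into 4 shares of $67,500: Tamsin and Adaeze each take $67,500; Ingrid's $67,500 share passes to Ingrid's issue; Idris's $67,500 share passes to Idris's issue.
Ingrid's share ($67,500) passes entirely to Gwendolyn.
Idris's share ($67,500) is divided into 3 shares of $22,500: Fionn, Kira, and Yannick each take $22,500.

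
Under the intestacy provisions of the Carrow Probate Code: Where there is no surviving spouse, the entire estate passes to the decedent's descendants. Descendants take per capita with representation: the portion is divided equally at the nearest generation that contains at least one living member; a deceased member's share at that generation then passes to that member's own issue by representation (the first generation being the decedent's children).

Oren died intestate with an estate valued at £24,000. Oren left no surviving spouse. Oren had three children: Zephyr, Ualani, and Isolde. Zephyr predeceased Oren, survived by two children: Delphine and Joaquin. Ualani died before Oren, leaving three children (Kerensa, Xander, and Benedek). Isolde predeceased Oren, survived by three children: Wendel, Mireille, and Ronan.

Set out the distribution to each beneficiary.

Delphine: £3,000; Joaquin: £3,000; Kerensa: £3,000; Xander: £3,000; Benedek: £3,000; Wendel: £3,000; Mireille: £3,000; Ronan: £3,000

The entire £24,000 passes to the descendants.
No child survives, so the initial division is made at the grandchildren's generation.
That amount (£24,000) is divided into 8 shares of £3,000: Delphine, Joaquin, Kerensa, Xander, Benedek, Wendel, Mireille, and Ronan each take £3,000.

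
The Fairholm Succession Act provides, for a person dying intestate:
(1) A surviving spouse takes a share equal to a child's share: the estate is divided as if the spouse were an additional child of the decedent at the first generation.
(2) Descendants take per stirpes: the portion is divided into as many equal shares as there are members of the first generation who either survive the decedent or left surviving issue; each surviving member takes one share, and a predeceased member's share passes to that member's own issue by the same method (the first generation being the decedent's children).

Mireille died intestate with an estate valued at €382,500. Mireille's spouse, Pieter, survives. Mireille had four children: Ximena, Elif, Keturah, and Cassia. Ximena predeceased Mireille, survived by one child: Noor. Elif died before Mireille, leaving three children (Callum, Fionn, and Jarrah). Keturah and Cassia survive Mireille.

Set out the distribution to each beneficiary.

The spouse counts as an additional share at the children's level, so there are 5 primary shares of €76,500. Pieter takes one such share (€76,500).
The children's combined portion (€306,000) is divided into 4 shares of €76,500: Keturah and Cassia each take €76,500; Ximena's €76,500 share passes to Ximena's issue; Elif's €76,500 share passes to Elif's issue.
Ximena's share (€76,500) passes entirely to Noor.
Elif's share (€76,500) is divided into 3 shares of €25,500: Callum, Fionn, and Jarrah each take €25,500.

Pieter: €76,500; Noor: €76,500; Callum: €25,500; Fionn: €25,500; Jarrah: €25,500; Keturah: €76,500; Cassia: €76,500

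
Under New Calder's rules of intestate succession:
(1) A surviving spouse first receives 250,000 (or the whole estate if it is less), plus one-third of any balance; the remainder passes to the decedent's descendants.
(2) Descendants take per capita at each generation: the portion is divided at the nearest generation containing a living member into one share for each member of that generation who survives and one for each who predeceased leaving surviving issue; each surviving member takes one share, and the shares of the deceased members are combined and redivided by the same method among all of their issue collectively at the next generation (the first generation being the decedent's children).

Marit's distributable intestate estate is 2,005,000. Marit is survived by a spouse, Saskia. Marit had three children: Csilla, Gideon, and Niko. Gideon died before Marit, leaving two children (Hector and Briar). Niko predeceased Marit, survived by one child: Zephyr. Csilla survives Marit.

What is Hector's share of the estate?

Hector receives 260,000.

Saskia first takes 250,000, leaving a balance of 1,755,000. Saskia then takes one-third of the balance (585,000), for a total of 835,000. The remaining 1,170,000 passes to the descendants.
The descendants' portion (1,170,000) is divided at the children's generation into 3 shares of 390,000. Csilla takes 390,000. The 2 shares of the deceased (Gideon and Niko) are combined into a pool of 780,000.
That pool (780,000) is divided at the grandchildren's generation equally among Hector, Briar, and Zephyr: 260,000 each.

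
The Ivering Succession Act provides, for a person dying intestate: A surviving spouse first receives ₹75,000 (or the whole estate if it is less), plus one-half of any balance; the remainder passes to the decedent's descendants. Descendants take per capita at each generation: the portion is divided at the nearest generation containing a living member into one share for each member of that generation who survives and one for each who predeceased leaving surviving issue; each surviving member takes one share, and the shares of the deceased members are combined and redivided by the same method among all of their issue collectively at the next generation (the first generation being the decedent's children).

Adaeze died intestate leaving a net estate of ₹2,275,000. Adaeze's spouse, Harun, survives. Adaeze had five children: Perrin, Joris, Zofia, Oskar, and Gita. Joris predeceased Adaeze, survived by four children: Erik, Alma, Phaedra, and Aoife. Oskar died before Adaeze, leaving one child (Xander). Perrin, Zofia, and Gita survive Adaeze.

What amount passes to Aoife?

Aoife receives ₹88,000.

Harun first takes ₹75,000, leaving a balance of ₹2,200,000. Harun then takes one-half of the balance (₹1,100,000), for a total of ₹1,175,000. The remaining ₹1,100,000 passes to the descendants.
The descendants' portion (₹1,100,000) is divided at the children's generation into 5 shares of ₹220,000. Perrin, Zofia, and Gita each take ₹220,000. The 2 shares of the deceased (Joris and Oskar) are combined into a pool of ₹440,000.
That pool (₹440,000) is divided at the grandchildren's generation equally among Erik, Alma, Phaedra, Aoife, and Xander: ₹88,000 each.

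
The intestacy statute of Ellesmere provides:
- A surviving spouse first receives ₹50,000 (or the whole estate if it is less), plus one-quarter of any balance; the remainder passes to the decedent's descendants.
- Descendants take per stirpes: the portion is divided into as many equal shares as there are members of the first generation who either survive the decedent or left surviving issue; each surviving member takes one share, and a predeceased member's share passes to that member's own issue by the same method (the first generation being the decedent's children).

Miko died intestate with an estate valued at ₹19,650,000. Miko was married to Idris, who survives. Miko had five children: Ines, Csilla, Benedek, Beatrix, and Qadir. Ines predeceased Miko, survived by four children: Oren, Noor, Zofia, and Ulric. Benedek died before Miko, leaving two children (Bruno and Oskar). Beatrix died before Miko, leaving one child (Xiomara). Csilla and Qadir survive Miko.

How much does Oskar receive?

Oskar receives ₹1,470,000.

Idris first takes ₹50,000, leaving a balance of ₹19,600,000. Idris then takes one-quarter of the balance (₹4,900,000), for a total of ₹4,950,000. The remaining ₹14,700,000 passes to the descendants.
The descendants' portion (₹14,700,000) is divided into 5 shares of ₹2,940,000: Csilla and Qadir each take ₹2,940,000; Ines's ₹2,940,000 share passes to Ines's issue; Benedek's ₹2,940,000 share passes to Benedek's issue; Beatrix's ₹2,940,000 share passes to Beatrix's issue.
Ines's share (₹2,940,000) is divided into 4 shares of ₹735,000: Oren, Noor, Zofia, and Ulric each take ₹735,000.
Benedek's share (₹2,940,000) is divided into 2 shares of ₹1,470,000: Bruno and Oskar each take ₹1,470,000.
Beatrix's share (₹2,940,000) passes entirely to Xiomara.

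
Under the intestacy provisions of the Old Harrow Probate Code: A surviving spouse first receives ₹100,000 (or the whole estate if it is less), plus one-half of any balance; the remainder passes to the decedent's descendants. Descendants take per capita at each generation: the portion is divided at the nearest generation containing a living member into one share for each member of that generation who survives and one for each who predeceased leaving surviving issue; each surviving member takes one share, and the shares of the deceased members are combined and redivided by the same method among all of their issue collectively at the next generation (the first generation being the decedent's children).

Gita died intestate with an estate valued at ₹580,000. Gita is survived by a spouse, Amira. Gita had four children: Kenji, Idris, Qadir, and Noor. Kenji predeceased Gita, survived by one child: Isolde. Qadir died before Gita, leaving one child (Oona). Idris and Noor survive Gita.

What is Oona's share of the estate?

Oona receives ₹60,000.

Amira first takes ₹100,000, leaving a balance of ₹480,000. Amira then takes one-half of the balance (₹240,000), for a total of ₹340,000. The remaining ₹240,000 passes to the descendants.
The descendants' portion (₹240,000) is divided at the children's generation into 4 shares of ₹60,000. Idris and Noor each take ₹60,000. The 2 shares of the deceased (Kenji and Qadir) are combined into a pool of ₹120,000.
That pool (₹120,000) is divided at the grandchildren's generation equally among Isolde and Oona: ₹60,000 each.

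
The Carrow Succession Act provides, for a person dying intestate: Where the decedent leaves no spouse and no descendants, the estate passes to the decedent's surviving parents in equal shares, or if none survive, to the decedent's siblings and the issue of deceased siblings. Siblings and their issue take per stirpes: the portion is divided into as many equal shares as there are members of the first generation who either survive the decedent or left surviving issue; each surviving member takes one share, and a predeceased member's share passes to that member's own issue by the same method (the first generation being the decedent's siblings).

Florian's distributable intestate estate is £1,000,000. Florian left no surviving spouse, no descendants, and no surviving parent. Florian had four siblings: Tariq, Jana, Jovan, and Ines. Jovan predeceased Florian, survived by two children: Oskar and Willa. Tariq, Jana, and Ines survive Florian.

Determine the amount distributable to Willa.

Willa receives £125,000.

The entire £1,000,000 passes to the siblings and their issue.
That amount (£1,000,000) is divided into 4 shares of £250,000: Tariq, Jana, and Ines each take £250,000; Jovan's £250,000 share passes to Jovan's issue.
Jovan's share (£250,000) is divided into 2 shares of £125,000: Oskar and Willa each take £125,000.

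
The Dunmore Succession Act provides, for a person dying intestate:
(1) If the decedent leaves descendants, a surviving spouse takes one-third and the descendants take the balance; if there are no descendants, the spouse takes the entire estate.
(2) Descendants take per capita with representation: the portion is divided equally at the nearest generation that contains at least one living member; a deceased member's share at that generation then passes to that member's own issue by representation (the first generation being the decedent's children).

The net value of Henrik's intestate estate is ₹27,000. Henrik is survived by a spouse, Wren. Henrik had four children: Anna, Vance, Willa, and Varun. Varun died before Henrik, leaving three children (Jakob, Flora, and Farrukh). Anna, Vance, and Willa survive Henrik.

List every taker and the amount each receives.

Wren takes one-third of ₹27,000 = ₹9,000. The remaining ₹18,000 passes to the descendants.
The descendants' portion (₹18,000) is divided into 4 shares of ₹4,500: Anna, Vance, and Willa each take ₹4,500; Varun's ₹4,500 share passes to Varun's issue.
Varun's share (₹4,500) is divided into 3 shares of ₹1,500: Jakob, Flora, and Farrukh each take ₹1,500.

Wren: ₹9,000; Anna: ₹4,500; Vance: ₹4,500; Willa: ₹4,500; Jakob: ₹1,500; Flora: ₹1,500; Farrukh: ₹1,500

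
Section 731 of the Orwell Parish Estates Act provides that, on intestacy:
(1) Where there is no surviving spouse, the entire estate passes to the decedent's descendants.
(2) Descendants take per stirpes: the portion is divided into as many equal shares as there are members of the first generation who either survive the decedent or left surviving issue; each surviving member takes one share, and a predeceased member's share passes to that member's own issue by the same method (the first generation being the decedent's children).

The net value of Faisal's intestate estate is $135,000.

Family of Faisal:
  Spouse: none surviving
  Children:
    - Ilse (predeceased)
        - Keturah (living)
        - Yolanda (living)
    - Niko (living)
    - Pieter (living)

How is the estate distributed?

The entire $135,000 passes to the descendants.
That amount ($135,000) is divided into 3 shares of $45,000: Niko and Pieter each take $45,000; Ilse's $45,000 share passes to Ilse's issue.
Ilse's share ($45,000) is divided into 2 shares of $22,500: Keturah and Yolanda each take $22,500.

Keturah: $22,500; Yolanda: $22,500; Niko: $45,000; Pieter: $45,000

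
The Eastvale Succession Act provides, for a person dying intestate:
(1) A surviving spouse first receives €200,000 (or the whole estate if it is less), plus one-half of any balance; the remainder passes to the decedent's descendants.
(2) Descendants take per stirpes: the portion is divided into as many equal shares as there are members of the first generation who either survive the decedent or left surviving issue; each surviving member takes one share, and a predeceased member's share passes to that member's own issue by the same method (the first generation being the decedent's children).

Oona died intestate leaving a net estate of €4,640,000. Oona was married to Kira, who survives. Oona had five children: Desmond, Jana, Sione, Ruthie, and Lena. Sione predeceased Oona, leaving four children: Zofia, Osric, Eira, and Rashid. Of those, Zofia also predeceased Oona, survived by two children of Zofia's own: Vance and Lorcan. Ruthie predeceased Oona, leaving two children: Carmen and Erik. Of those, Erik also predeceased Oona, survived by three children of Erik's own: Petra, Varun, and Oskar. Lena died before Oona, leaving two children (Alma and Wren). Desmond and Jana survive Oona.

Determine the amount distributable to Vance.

Kira first takes €200,000, leaving a balance of €4,440,000. Kira then takes one-half of the balance (€2,220,000), for a total of €2,420,000. The remaining €2,220,000 passes to the descendants.
The descendants' portion (€2,220,000) is divided into 5 shares of €444,000: Desmond and Jana each take €444,000; Sione's €444,000 share passes to Sione's issue; Ruthie's €444,000 share passes to Ruthie's issue; Lena's €444,000 share passes to Lena's issue.
Sione's share (€444,000) is divided into 4 shares of €111,000: Osric, Eira, and Rashid each take €111,000; Zofia's €111,000 share passes to Zofia's issue.
Zofia's share (€111,000) is divided into 2 shares of €55,500: Vance and Lorcan each take €55,500.
Ruthie's share (€444,000) is divided into 2 shares of €222,000: Carmen takes €222,000; Erik's €222,000 share passes to Erik's issue.
Erik's share (€222,000) is divided into 3 shares of €74,000: Petra, Varun, and Oskar each take €74,000.
Lena's share (€444,000) is divided into 2 shares of €222,000: Alma and Wren each take €222,000.

Vance receives €55,500.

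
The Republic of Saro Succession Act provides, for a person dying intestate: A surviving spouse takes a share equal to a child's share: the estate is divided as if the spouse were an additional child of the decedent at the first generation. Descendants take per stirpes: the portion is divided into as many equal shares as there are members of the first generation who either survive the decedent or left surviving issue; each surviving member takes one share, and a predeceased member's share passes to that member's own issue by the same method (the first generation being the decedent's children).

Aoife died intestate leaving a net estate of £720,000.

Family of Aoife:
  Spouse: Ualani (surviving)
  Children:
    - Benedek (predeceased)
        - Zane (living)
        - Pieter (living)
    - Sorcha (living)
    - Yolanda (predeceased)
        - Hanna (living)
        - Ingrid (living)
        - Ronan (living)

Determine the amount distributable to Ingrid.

Ingrid receives £60,000.

The spouse counts as an additional share at the children's level, so there are 4 primary shares of £180,000. Ualani takes one such share (£180,000).
The children's combined portion (£540,000) is divided into 3 shares of £180,000: Sorcha takes £180,000; Benedek's £180,000 share passes to Benedek's issue; Yolanda's £180,000 share passes to Yolanda's issue.
Benedek's share (£180,000) is divided into 2 shares of £90,000: Zane and Pieter each take £90,000.
Yolanda's share (£180,000) is divided into 3 shares of £60,000: Hanna, Ingrid, and Ronan each take £60,000.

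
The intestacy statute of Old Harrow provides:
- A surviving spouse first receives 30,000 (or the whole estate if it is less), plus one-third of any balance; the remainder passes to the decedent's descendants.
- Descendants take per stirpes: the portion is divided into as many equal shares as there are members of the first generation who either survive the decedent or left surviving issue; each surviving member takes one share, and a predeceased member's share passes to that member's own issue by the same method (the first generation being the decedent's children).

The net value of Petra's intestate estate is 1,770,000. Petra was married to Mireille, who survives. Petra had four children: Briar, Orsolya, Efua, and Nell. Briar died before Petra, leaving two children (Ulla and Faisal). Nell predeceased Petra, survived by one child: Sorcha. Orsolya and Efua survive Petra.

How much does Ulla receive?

Mireille first takes 30,000, leaving a balance of 1,740,000. Mireille then takes one-third of the balance (580,000), for a total of 610,000. The remaining 1,160,000 passes to the descendants.
The descendants' portion (1,160,000) is divided into 4 shares of 290,000: Orsolya and Efua each take 290,000; Briar's 290,000 share passes to Briar's issue; Nell's 290,000 share passes to Nell's issue.
Briar's share (290,000) is divided into 2 shares of 145,000: Ulla and Faisal each take 145,000.
Nell's share (290,000) passes entirely to Sorcha.

Ulla receives 145,000.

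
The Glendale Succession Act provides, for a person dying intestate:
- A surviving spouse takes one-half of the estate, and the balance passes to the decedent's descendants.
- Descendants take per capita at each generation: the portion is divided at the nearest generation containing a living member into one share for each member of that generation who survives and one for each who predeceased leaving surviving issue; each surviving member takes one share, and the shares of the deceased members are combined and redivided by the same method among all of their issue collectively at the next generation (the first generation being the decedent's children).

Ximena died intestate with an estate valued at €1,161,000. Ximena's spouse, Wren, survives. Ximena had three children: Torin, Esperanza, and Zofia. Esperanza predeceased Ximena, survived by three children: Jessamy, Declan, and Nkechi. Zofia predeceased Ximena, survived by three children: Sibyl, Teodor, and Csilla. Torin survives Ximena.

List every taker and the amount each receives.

Wren takes one-half of €1,161,000 = €580,500. The remaining €580,500 passes to the descendants.
The descendants' portion (€580,500) is divided at the children's generation into 3 shares of €193,500. Torin takes €193,500. The 2 shares of the deceased (Esperanza and Zofia) are combined into a pool of €387,000.
That pool (€387,000) is divided at the grandchildren's generation equally among Jessamy, Declan, Nkechi, Sibyl, Teodor, and Csilla: €64,500 each.

Wren: €580,500; Torin: €193,500; Jessamy: €64,500; Declan: €64,500; Nkechi: €64,500; Sibyl: €64,500; Teodor: €64,500; Csilla: €64,500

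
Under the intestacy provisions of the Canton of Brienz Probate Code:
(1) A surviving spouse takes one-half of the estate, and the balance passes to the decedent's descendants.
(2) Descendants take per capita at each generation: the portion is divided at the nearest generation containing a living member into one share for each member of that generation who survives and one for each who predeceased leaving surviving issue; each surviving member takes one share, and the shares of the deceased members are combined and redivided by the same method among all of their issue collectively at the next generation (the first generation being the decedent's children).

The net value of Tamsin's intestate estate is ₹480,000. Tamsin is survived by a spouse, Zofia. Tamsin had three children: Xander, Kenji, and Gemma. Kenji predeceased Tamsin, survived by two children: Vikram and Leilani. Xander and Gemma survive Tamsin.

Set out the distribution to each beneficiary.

Zofia: ₹240,000; Xander: ₹80,000; Vikram: ₹40,000; Leilani: ₹40,000; Gemma: ₹80,000

Zofia takes one-half of ₹480,000 = ₹240,000. The remaining ₹240,000 passes to the descendants.
The descendants' portion (₹240,000) is divided at the children's generation into 3 shares of ₹80,000. Xander and Gemma each take ₹80,000. The remaining share for the deceased Kenji (₹80,000) is carried to the next generation.
That pool (₹80,000) is divided at the grandchildren's generation equally among Vikram and Leilani: ₹40,000 each.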